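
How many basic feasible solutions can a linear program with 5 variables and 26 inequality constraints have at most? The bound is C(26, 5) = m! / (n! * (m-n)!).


Each vertex corresponds to some choice of n active constraints out of m, so the number of vertices is at most C(m, n) = m! / (n!(m-n)!).
m = 26, n = 5
Numerator: 26 * 25 * 24 * 23 * 22
Denominator: 5! = 120
C(26, 5) = 65780


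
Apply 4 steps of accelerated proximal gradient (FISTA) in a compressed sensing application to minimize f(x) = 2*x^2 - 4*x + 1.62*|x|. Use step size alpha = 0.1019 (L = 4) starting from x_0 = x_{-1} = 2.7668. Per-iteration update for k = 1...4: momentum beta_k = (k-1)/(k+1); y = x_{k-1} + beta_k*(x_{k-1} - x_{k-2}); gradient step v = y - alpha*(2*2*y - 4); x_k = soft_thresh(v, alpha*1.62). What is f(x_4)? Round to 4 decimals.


FISTA on f(x) = 2*x^2 - 4*x + 1.62*|x|
L = 4, alpha = 0.1019
Iteration 1: beta = 0.0, y = 2.7668 + 0.0*(2.7668 - 2.7668) = 2.7668
  grad(y) = 7.0672, v = y - alpha*grad = 2.0467
  prox(v) = soft_thresh(2.0467, 0.1651) = 1.8816
Iteration 2: beta = 0.3333, y = 1.8816 + 0.3333*(1.8816 - 2.7668) = 1.5865
  grad(y) = 2.346, v = y - alpha*grad = 1.3474
  prox(v) = soft_thresh(1.3474, 0.1651) = 1.1824
Iteration 3: beta = 0.5, y = 1.1824 + 0.5*(1.1824 - 1.8816) = 0.8328
  grad(y) = -0.669, v = y - alpha*grad = 0.9009
  prox(v) = soft_thresh(0.9009, 0.1651) = 0.7358
Iteration 4: beta = 0.6, y = 0.7358 + 0.6*(0.7358 - 1.1824) = 0.4679
  grad(y) = -2.1282, v = y - alpha*grad = 0.6848
  prox(v) = soft_thresh(0.6848, 0.1651) = 0.5197
f(x_4) = 2*0.5197^2 - 4*0.5197 + 1.62*|0.5197| = -0.6967


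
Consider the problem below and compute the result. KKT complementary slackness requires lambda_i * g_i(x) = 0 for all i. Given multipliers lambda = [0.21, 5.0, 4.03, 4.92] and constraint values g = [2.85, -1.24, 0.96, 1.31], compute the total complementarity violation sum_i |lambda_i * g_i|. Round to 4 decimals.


KKT complementary slackness check:
lambda_1 * g_1 = 0.21 * 2.85 = 0.5985
lambda_2 * g_2 = 5.0 * -1.24 = -6.2
lambda_3 * g_3 = 4.03 * 0.96 = 3.8688
lambda_4 * g_4 = 4.92 * 1.31 = 6.4452
Total violation = 0.5985 + 6.2 + 3.8688 + 6.4452 = 17.1125


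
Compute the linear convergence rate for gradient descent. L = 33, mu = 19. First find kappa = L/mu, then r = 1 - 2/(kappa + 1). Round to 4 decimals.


Step 1: Compute the condition number.
kappa = L/mu = 33/19 = 1.7368
Step 2: Compute the convergence rate.
r = 1 - 2/(kappa + 1) = 1 - 2*mu/(L + mu) = (L - mu)/(L + mu) = 14/52 = 0.2692


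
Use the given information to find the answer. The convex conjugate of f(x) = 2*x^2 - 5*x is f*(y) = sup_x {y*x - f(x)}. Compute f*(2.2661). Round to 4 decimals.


f*(y) = sup_x {y*x - a*x^2 - b*x} = sup_x {(y-b)*x - a*x^2}
FOC: (y - b) - 2a*x = 0 => x* = (y - b)/(2a)
x* = (2.2661 + 5)/(2*2) = 1.8165
f*(2.2661) = (y-b)^2/(4a) = (2.2661 + 5)^2/(4*2)
= 52.7962/8 = 6.5995


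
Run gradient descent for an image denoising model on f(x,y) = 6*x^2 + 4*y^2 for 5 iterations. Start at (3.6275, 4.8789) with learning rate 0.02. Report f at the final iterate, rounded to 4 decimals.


Gradient descent on f(x,y) = 6*x^2 + 4*y^2.
Starting point: (3.6275, 4.8789), alpha = 0.02
Step 1: grad_x = 2*6*3.6275 = 43.53, grad_y = 2*4*4.8789 = 39.0312
  x_1 = 3.6275 - 0.02*43.53 = 2.7569
  y_1 = 4.8789 - 0.02*39.0312 = 4.0983
Step 2: grad_x = 2*6*2.7569 = 33.0828, grad_y = 2*4*4.0983 = 32.7862
  x_2 = 2.7569 - 0.02*33.0828 = 2.0952
  y_2 = 4.0983 - 0.02*32.7862 = 3.4426
Step 3: grad_x = 2*6*2.0952 = 25.1429, grad_y = 2*4*3.4426 = 27.5404
  x_3 = 2.0952 - 0.02*25.1429 = 1.5924
  y_3 = 3.4426 - 0.02*27.5404 = 2.8917
Step 4: grad_x = 2*6*1.5924 = 19.1086, grad_y = 2*4*2.8917 = 23.1339
  x_4 = 1.5924 - 0.02*19.1086 = 1.2102
  y_4 = 2.8917 - 0.02*23.1339 = 2.4291
Step 5: grad_x = 2*6*1.2102 = 14.5226, grad_y = 2*4*2.4291 = 19.4325
  x_5 = 1.2102 - 0.02*14.5226 = 0.9198
  y_5 = 2.4291 - 0.02*19.4325 = 2.0404
f(0.9198, 2.0404) = 6*0.9198^2 + 4*2.0404^2 = 21.7289


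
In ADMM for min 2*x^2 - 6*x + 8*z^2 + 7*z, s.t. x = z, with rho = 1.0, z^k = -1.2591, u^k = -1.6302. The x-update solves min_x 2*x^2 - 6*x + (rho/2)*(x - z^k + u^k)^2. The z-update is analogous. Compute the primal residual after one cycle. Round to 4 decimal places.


ADMM iteration with rho = 1.0, z^k = -1.2591, u^k = -1.6302
Step 1: x-update.
Minimize 2*x^2 - 6*x + (1.0/2)*(x + 1.2591 - 1.6302)^2
FOC: (2*2 + 1.0)*x = 6 + 1.0*(-1.2591 + 1.6302)
x^{k+1} = 1.2742
Step 2: z-update.
Minimize 8*z^2 + 7*z + (1.0/2)*(1.2742 - z - 1.6302)^2
FOC: (2*8 + 1.0)*z = -7 + 1.0*(1.2742 - 1.6302)
z^{k+1} = -0.4327
Step 3: u-update.
u^{k+1} = -1.6302 + 1.2742 + 0.4327 = 0.0767
Step 4: Primal residual = |1.2742 + 0.4327| = 1.7069


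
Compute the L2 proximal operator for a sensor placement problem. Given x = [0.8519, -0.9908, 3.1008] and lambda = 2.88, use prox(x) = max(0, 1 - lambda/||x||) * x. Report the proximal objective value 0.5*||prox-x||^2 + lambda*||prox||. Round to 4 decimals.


Step 1: Compute ||x||.
||x|| = 3.3649
Step 2: Compute scaling factor.
scale = max(0, 1 - 2.88/3.3649) = 0.1441
Step 3: prox(x) = [0.1228, -0.1428, 0.4468]
||prox(x)|| = 0.4849
Step 4: Proximal objective.
0.5*||prox-x||^2 = 4.1472
lambda*||prox|| = 1.3965
Total = 5.5436


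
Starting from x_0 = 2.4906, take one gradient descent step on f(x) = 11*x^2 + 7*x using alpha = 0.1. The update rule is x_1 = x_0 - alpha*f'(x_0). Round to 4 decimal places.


We compute the gradient at x_0 and apply the update.
f'(x) = 22*x + 7
f'(2.4906) = 22*2.4906 + 7 = 61.7932
x_1 = 2.4906 - 0.1*61.7932 = -3.6887


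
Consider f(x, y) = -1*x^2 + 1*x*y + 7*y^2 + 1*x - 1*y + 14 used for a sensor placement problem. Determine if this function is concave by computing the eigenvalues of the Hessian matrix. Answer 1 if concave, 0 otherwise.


The Hessian of f(x,y) = -1*x^2 + 1*x*y + 7*y^2 + 1*x - 1*y + 14 is:
H = [[-2, 1], [1, 14]]
Trace = -2 + 14 = 12
Determinant = -2*14 - (1)^2 = -29
Discriminant = (12)^2 - 4*-29 = 260.0
Eigenvalues: lambda_1 = -2.0623, lambda_2 = 14.0623
The function is not concave.

0


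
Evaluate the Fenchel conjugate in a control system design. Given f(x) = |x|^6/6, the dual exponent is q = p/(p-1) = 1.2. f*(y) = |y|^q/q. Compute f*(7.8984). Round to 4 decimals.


The conjugate exponent q satisfies 1/p + 1/q = 1.
p = 6, so q = 6/(6 - 1) = 1.2
|y|^q = 7.8984^1.2 = 11.9412
f*(7.8984) = 11.9412 / 1.2 = 9.951


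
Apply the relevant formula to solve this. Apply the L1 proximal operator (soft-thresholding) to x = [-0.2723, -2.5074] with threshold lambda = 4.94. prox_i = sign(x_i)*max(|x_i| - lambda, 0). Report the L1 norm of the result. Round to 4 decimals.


Soft-thresholding with lambda = 4.94:
prox(-0.2723) = sign(-0.2723)*max(|-0.2723| - 4.94, 0) = 0.0
prox(-2.5074) = sign(-2.5074)*max(|-2.5074| - 4.94, 0) = 0.0
prox(x) = [0.0, 0.0]
||prox(x)||_1 = 0.0 + 0.0 = 0.0


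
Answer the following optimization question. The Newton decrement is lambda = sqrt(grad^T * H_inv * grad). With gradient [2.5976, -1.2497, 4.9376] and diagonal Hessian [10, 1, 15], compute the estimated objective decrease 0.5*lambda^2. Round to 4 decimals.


Step 1: H is diagonal, so H^(-1) * g = [0.2598, -1.2497, 0.3292].
Step 2: g^T H^(-1) g = sum_i g_i^2 / H_ii
  = (2.5976)^2/10 + (-1.2497)^2/1 + (4.9376)^2/15
  = 0.6748 + 1.5618 + 1.6253 = 3.8618
Step 3: Objective decrease = 0.5 * g^T H^(-1) g = 1.9309


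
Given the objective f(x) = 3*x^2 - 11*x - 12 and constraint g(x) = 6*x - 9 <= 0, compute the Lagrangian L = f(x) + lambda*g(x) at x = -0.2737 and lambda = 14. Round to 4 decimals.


Step 1: Evaluate f(x).
f(-0.2737) = 3*(-0.2737)^2 - 11*(-0.2737) - 12 = -8.7646
Step 2: Evaluate g(x).
g(-0.2737) = 6*-0.2737 - 9 = -10.6422
Step 3: Compute Lagrangian.
L = -8.7646 + 14*-10.6422 = -157.7554


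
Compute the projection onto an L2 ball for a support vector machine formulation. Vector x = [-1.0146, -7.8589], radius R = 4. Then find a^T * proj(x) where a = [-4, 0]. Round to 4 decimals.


Step 1: Compute ||x|| (intermediates to 6 decimals).
||x|| = sqrt((-1.0146)^2 + (-7.8589)^2) = 7.924123
Step 2: Project.
Since ||x|| > R, scale = R/||x|| = 4/7.924123 = 0.504788, proj(x) = scale * x
proj(x) = [-0.512158, -3.967078]
Step 3: Dot product.
a^T * proj(x) = -4*(-0.512158) + 0*(-3.967078) = 2.0486


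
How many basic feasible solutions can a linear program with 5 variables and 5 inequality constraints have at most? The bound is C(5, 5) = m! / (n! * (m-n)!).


Each vertex corresponds to some choice of n active constraints out of m, so the number of vertices is at most C(m, n) = m! / (n!(m-n)!).
m = 5, n = 5
Numerator: 5 * 4 * 3 * 2 * 1
Denominator: 5! = 120
C(5, 5) = 1


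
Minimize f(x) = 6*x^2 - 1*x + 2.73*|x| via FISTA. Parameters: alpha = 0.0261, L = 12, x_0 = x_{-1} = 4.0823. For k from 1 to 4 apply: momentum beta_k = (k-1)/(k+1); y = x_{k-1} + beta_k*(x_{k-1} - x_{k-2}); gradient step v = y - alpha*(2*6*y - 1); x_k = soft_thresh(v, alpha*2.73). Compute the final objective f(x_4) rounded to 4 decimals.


FISTA on f(x) = 6*x^2 - 1*x + 2.73*|x|
L = 12, alpha = 0.0261
Iteration 1: beta = 0.0, y = 4.0823 + 0.0*(4.0823 - 4.0823) = 4.0823
  grad(y) = 47.9876, v = y - alpha*grad = 2.8298
  prox(v) = soft_thresh(2.8298, 0.0713) = 2.7586
Iteration 2: beta = 0.3333, y = 2.7586 + 0.3333*(2.7586 - 4.0823) = 2.3173
  grad(y) = 26.8079, v = y - alpha*grad = 1.6176
  prox(v) = soft_thresh(1.6176, 0.0713) = 1.5464
Iteration 3: beta = 0.5, y = 1.5464 + 0.5*(1.5464 - 2.7586) = 0.9403
  grad(y) = 10.2836, v = y - alpha*grad = 0.6719
  prox(v) = soft_thresh(0.6719, 0.0713) = 0.6006
Iteration 4: beta = 0.6, y = 0.6006 + 0.6*(0.6006 - 1.5464) = 0.0332
  grad(y) = -0.6017, v = y - alpha*grad = 0.0489
  prox(v) = soft_thresh(0.0489, 0.0713) = 0.0
f(x_4) = 6*0.0^2 - 1*0.0 + 2.73*|0.0| = 0.0


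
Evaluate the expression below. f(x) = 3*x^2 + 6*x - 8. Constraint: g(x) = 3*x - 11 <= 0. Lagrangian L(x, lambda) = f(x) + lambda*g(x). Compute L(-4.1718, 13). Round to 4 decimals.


Step 1: Evaluate f(x).
f(-4.1718) = 3*(-4.1718)^2 + 6*(-4.1718) - 8 = 19.1809
Step 2: Evaluate g(x).
g(-4.1718) = 3*-4.1718 - 11 = -23.5154
Step 3: Compute Lagrangian.
L = 19.1809 + 13*-23.5154 = -286.5193


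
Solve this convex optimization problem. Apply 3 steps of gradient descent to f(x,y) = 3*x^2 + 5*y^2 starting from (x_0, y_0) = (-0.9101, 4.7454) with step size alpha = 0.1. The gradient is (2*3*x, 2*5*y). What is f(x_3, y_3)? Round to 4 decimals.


Gradient descent on f(x,y) = 3*x^2 + 5*y^2.
Starting point: (-0.9101, 4.7454), alpha = 0.1
Step 1: grad_x = 2*3*-0.9101 = -5.4606, grad_y = 2*5*4.7454 = 47.454
  x_1 = -0.9101 - 0.1*-5.4606 = -0.364
  y_1 = 4.7454 - 0.1*47.454 = 0.0
Step 2: grad_x = 2*3*-0.364 = -2.1842, grad_y = 2*5*0.0 = 0.0
  x_2 = -0.364 - 0.1*-2.1842 = -0.1456
  y_2 = 0.0 - 0.1*0.0 = 0.0
Step 3: grad_x = 2*3*-0.1456 = -0.8737, grad_y = 2*5*0.0 = 0.0
  x_3 = -0.1456 - 0.1*-0.8737 = -0.0582
  y_3 = 0.0 - 0.1*0.0 = 0.0
f(-0.0582, 0.0) = 3*(-0.0582)^2 + 5*0.0^2 = 0.0102


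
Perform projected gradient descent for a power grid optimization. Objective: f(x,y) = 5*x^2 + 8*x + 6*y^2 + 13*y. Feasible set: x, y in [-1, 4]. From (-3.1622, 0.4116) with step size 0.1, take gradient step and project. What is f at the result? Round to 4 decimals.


Step 1: Compute gradient at (-3.1622, 0.4116).
grad_x = 2*5*-3.1622 + 8 = -23.622
grad_y = 2*6*0.4116 + 13 = 17.9392
Step 2: Gradient step.
x_raw = -3.1622 - 0.1*-23.622 = -0.8
y_raw = 0.4116 - 0.1*17.9392 = -1.3823
Step 3: Project onto [-1, 4].
x_proj = clip(-0.8) = -0.8
y_proj = clip(-1.3823) = -1.0
Step 4: Evaluate f.
f(-0.8, -1.0) = -10.2


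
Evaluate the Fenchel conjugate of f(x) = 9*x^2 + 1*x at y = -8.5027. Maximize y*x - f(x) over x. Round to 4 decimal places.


f*(y) = sup_x {y*x - a*x^2 - b*x} = sup_x {(y-b)*x - a*x^2}
FOC: (y - b) - 2a*x = 0 => x* = (y - b)/(2a)
x* = (-8.5027 - 1)/(2*9) = -0.5279
f*(-8.5027) = (y-b)^2/(4a) = (-8.5027 - 1)^2/(4*9)
= 90.3013/36 = 2.5084


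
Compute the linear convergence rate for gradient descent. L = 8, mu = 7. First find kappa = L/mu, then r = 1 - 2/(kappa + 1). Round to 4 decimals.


Step 1: Compute the condition number.
kappa = L/mu = 8/7 = 1.1429
Step 2: Compute the convergence rate.
r = 1 - 2/(kappa + 1) = 1 - 2*mu/(L + mu) = (L - mu)/(L + mu) = 1/15 = 0.0667


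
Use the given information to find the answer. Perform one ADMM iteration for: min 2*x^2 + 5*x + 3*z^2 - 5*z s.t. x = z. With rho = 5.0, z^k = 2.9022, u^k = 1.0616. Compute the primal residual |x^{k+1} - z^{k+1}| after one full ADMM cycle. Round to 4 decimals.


ADMM iteration with rho = 5.0, z^k = 2.9022, u^k = 1.0616
Step 1: x-update.
Minimize 2*x^2 + 5*x + (5.0/2)*(x - 2.9022 + 1.0616)^2
FOC: (2*2 + 5.0)*x = -5 + 5.0*(2.9022 - 1.0616)
x^{k+1} = 0.467
Step 2: z-update.
Minimize 3*z^2 - 5*z + (5.0/2)*(0.467 - z + 1.0616)^2
FOC: (2*3 + 5.0)*z = 5 + 5.0*(0.467 + 1.0616)
z^{k+1} = 1.1494
Step 3: u-update.
u^{k+1} = 1.0616 + 0.467 - 1.1494 = 0.3792
Step 4: Primal residual = |0.467 - 1.1494| = 0.6824


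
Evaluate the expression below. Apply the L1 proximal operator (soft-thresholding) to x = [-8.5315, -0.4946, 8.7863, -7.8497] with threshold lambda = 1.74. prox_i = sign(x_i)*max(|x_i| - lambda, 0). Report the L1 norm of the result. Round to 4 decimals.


Soft-thresholding with lambda = 1.74:
prox(-8.5315) = sign(-8.5315)*max(|-8.5315| - 1.74, 0) = -6.7915
prox(-0.4946) = sign(-0.4946)*max(|-0.4946| - 1.74, 0) = 0.0
prox(8.7863) = sign(8.7863)*max(|8.7863| - 1.74, 0) = 7.0463
prox(-7.8497) = sign(-7.8497)*max(|-7.8497| - 1.74, 0) = -6.1097
prox(x) = [-6.7915, 0.0, 7.0463, -6.1097]
||prox(x)||_1 = 6.7915 + 0.0 + 7.0463 + 6.1097 = 19.9475


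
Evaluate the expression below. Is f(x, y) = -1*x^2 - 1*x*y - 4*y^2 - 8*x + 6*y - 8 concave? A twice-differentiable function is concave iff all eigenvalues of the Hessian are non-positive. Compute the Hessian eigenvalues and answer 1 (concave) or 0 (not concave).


The Hessian of f(x,y) = -1*x^2 - 1*x*y - 4*y^2 - 8*x + 6*y - 8 is:
H = [[-2, -1], [-1, -8]]
Trace = -2 - 8 = -10
Determinant = -2*-8 - (-1)^2 = 15
Discriminant = (-10)^2 - 4*15 = 40.0
Eigenvalues: lambda_1 = -8.1623, lambda_2 = -1.8377
The function is concave.

1


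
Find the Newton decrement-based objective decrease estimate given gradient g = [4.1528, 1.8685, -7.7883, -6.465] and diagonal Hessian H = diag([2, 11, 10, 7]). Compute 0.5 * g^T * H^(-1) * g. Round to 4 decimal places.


Step 1: H is diagonal, so H^(-1) * g = [2.0764, 0.1699, -0.7788, -0.9236].
Step 2: g^T H^(-1) g = sum_i g_i^2 / H_ii
  = (4.1528)^2/2 + (1.8685)^2/11 + (-7.7883)^2/10 + (-6.465)^2/7
  = 8.6229 + 0.3174 + 6.0658 + 5.9709 = 20.9769
Step 3: Objective decrease = 0.5 * g^T H^(-1) g = 10.4885


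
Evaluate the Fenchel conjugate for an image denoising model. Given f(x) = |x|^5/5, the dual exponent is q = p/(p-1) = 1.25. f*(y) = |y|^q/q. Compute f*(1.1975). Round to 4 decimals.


The conjugate exponent q satisfies 1/p + 1/q = 1.
p = 5, so q = 5/(5 - 1) = 1.25
|y|^q = 1.1975^1.25 = 1.2527
f*(1.1975) = 1.2527 / 1.25 = 1.0022


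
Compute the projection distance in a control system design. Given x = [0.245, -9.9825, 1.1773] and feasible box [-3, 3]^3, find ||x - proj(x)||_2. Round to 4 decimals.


Project each component onto [-3, 3].
clip(0.245) = 0.245, clip(-9.9825) = -3.0, clip(1.1773) = 1.1773
Projection = [0.245, -3.0, 1.1773]
Squared diffs: [0.0, 48.7553, 0.0]
Distance = sqrt(48.7553) = 6.9825


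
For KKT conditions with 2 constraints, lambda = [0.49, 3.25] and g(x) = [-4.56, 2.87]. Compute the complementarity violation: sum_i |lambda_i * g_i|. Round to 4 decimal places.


KKT complementary slackness check:
lambda_1 * g_1 = 0.49 * -4.56 = -2.2344
lambda_2 * g_2 = 3.25 * 2.87 = 9.3275
Total violation = 2.2344 + 9.3275 = 11.5619


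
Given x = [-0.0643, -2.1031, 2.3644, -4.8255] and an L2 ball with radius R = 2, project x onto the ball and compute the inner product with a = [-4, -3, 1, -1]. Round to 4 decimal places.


Step 1: Compute ||x|| (intermediates to 6 decimals).
||x|| = sqrt((-0.0643)^2 + (-2.1031)^2 + 2.3644^2 + (-4.8255)^2) = 5.770875
Step 2: Project.
Since ||x|| > R, scale = R/||x|| = 2/5.770875 = 0.346568, proj(x) = scale * x
proj(x) = [-0.022284, -0.728867, 0.819425, -1.672364]
Step 3: Dot product.
a^T * proj(x) = -4*(-0.022284) - 3*(-0.728867) + 1*0.819425 - 1*(-1.672364) = 4.7675


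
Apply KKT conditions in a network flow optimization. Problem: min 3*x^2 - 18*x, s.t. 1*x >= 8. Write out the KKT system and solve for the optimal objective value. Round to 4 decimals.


Step 1: Try lambda = 0 (constraint inactive).
x_unc = 18/(2*3) = 3.0
Check: 1*3.0 = 3.0 < 8 -- violated!
Step 2: Constraint must be active: 1*x = 8
x* = 8/1 = 8.0
lambda = (2*3*8.0 - 18)/1 = 30.0
Step 3: Compute optimal value.
f(x*) = 3*8.0^2 - 18*8.0 = 48.0


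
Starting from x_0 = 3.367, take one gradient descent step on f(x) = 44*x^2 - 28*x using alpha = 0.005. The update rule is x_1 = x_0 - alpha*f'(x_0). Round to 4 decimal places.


We compute the gradient at x_0 and apply the update.
f'(x) = 88*x - 28
f'(3.367) = 88*3.367 - 28 = 268.296
x_1 = 3.367 - 0.005*268.296 = 2.0255


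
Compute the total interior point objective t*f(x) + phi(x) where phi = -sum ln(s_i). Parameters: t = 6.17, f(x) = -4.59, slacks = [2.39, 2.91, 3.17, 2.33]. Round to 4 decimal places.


Step 1: Compute log-barrier.
ln values: [0.8713, 1.0682, 1.1537, 0.8459]
phi = -(0.8713 + 1.0682 + 1.1537 + 0.8459) = -3.939
Step 2: Compute augmented objective.
t*f(x) = 6.17*-4.59 = -28.3203
Total = -28.3203 - 3.939 = -32.2593


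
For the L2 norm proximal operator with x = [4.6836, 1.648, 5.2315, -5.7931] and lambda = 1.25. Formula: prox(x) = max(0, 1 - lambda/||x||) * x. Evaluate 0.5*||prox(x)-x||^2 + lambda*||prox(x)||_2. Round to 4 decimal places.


Step 1: Compute ||x||.
||x|| = 9.251
Step 2: Compute scaling factor.
scale = max(0, 1 - 1.25/9.251) = 0.8649
Step 3: prox(x) = [4.0507, 1.4253, 4.5246, -5.0103]
||prox(x)|| = 8.001
Step 4: Proximal objective.
0.5*||prox-x||^2 = 0.7813
lambda*||prox|| = 10.0013
Total = 10.7825


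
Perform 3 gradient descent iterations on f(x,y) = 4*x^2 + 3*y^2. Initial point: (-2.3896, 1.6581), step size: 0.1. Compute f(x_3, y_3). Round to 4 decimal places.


Gradient descent on f(x,y) = 4*x^2 + 3*y^2.
Starting point: (-2.3896, 1.6581), alpha = 0.1
Step 1: grad_x = 2*4*-2.3896 = -19.1168, grad_y = 2*3*1.6581 = 9.9486
  x_1 = -2.3896 - 0.1*-19.1168 = -0.4779
  y_1 = 1.6581 - 0.1*9.9486 = 0.6632
Step 2: grad_x = 2*4*-0.4779 = -3.8234, grad_y = 2*3*0.6632 = 3.9794
  x_2 = -0.4779 - 0.1*-3.8234 = -0.0956
  y_2 = 0.6632 - 0.1*3.9794 = 0.2653
Step 3: grad_x = 2*4*-0.0956 = -0.7647, grad_y = 2*3*0.2653 = 1.5918
  x_3 = -0.0956 - 0.1*-0.7647 = -0.0191
  y_3 = 0.2653 - 0.1*1.5918 = 0.1061
f(-0.0191, 0.1061) = 4*(-0.0191)^2 + 3*0.1061^2 = 0.0352


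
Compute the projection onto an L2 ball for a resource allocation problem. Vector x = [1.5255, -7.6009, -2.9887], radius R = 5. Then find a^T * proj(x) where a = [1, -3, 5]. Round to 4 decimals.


Step 1: Compute ||x|| (intermediates to 6 decimals).
||x|| = sqrt(1.5255^2 + (-7.6009)^2 + (-2.9887)^2) = 8.30862
Step 2: Project.
Since ||x|| > R, scale = R/||x|| = 5/8.30862 = 0.601785, proj(x) = scale * x
proj(x) = [0.918023, -4.574108, -1.798555]
Step 3: Dot product.
a^T * proj(x) = 1*0.918023 - 3*(-4.574108) + 5*(-1.798555) = 5.6476


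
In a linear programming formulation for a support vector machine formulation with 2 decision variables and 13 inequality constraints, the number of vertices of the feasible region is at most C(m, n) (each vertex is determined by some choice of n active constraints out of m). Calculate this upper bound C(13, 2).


Each vertex corresponds to some choice of n active constraints out of m, so the number of vertices is at most C(m, n) = m! / (n!(m-n)!).
m = 13, n = 2
Numerator: 13 * 12
Denominator: 2! = 2
C(13, 2) = 78


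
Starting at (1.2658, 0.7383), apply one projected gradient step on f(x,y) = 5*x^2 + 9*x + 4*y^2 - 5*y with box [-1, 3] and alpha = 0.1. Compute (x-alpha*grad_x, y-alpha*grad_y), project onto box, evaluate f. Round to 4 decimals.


Step 1: Compute gradient at (1.2658, 0.7383).
grad_x = 2*5*1.2658 + 9 = 21.658
grad_y = 2*4*0.7383 - 5 = 0.9064
Step 2: Gradient step.
x_raw = 1.2658 - 0.1*21.658 = -0.9
y_raw = 0.7383 - 0.1*0.9064 = 0.6477
Step 3: Project onto [-1, 3].
x_proj = clip(-0.9) = -0.9
y_proj = clip(0.6477) = 0.6477
Step 4: Evaluate f.
f(-0.9, 0.6477) = -5.6104


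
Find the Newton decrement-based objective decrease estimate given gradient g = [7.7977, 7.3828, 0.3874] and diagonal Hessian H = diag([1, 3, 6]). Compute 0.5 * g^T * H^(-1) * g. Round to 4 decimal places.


Step 1: H is diagonal, so H^(-1) * g = [7.7977, 2.4609, 0.0646].
Step 2: g^T H^(-1) g = sum_i g_i^2 / H_ii
  = (7.7977)^2/1 + (7.3828)^2/3 + (0.3874)^2/6
  = 60.8041 + 18.1686 + 0.025 = 78.9977
Step 3: Objective decrease = 0.5 * g^T H^(-1) g = 39.4989


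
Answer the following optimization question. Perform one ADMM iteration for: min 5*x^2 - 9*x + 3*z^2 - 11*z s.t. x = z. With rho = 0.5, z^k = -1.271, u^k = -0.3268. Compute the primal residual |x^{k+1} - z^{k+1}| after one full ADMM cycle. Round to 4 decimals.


ADMM iteration with rho = 0.5, z^k = -1.271, u^k = -0.3268
Step 1: x-update.
Minimize 5*x^2 - 9*x + (0.5/2)*(x + 1.271 - 0.3268)^2
FOC: (2*5 + 0.5)*x = 9 + 0.5*(-1.271 + 0.3268)
x^{k+1} = 0.8122
Step 2: z-update.
Minimize 3*z^2 - 11*z + (0.5/2)*(0.8122 - z - 0.3268)^2
FOC: (2*3 + 0.5)*z = 11 + 0.5*(0.8122 - 0.3268)
z^{k+1} = 1.7296
Step 3: u-update.
u^{k+1} = -0.3268 + 0.8122 - 1.7296 = -1.2443
Step 4: Primal residual = |0.8122 - 1.7296| = 0.9175


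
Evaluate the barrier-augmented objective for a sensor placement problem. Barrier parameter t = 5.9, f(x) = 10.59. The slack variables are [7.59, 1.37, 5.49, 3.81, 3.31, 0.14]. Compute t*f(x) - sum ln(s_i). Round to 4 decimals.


Step 1: Compute log-barrier.
ln values: [2.0268, 0.3148, 1.7029, 1.3376, 1.1969, -1.9661]
phi = -(2.0268 + 0.3148 + 1.7029 + 1.3376 + 1.1969 - 1.9661) = -4.613
Step 2: Compute augmented objective.
t*f(x) = 5.9*10.59 = 62.481
Total = 62.481 - 4.613 = 57.868


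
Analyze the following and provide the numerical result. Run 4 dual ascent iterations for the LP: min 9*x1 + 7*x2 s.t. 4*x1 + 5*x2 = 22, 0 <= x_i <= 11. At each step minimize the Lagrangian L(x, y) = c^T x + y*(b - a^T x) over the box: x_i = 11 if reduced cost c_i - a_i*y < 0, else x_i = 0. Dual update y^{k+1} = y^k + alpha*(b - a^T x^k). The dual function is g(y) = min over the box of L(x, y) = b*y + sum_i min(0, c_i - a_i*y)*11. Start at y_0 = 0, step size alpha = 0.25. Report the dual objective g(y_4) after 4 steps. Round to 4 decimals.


Dual ascent for LP: min 9*x1 + 7*x2, 4*x1 + 5*x2 = 22, 0 <= x_i <= 11
Step 1: y^k = 0.0, reduced costs: (9.0, 7.0)
  x^k = (0.0, 0.0), subgradient = b - a^T x = 22.0
  y^{k+1} = 0.0 + 0.25*22.0 = 5.5
Step 2: y^k = 5.5, reduced costs: (-13.0, -20.5)
  x^k = (11.0, 11.0), subgradient = b - a^T x = -77.0
  y^{k+1} = 5.5 + 0.25*-77.0 = -13.75
Step 3: y^k = -13.75, reduced costs: (64.0, 75.75)
  x^k = (0.0, 0.0), subgradient = b - a^T x = 22.0
  y^{k+1} = -13.75 + 0.25*22.0 = -8.25
Step 4: y^k = -8.25, reduced costs: (42.0, 48.25)
  x^k = (0.0, 0.0), subgradient = b - a^T x = 22.0
  y^{k+1} = -8.25 + 0.25*22.0 = -2.75
Dual objective at y_4 = -2.75: reduced costs (20.0, 20.75), box minimizer x = (0.0, 0.0)
g(y_4) = b*y + (c1 - a1*y)*x1 + (c2 - a2*y)*x2 = 22*(-2.75) + 20.0*0.0 + 20.75*0.0 = -60.5 + 0.0 + 0.0 = -60.5


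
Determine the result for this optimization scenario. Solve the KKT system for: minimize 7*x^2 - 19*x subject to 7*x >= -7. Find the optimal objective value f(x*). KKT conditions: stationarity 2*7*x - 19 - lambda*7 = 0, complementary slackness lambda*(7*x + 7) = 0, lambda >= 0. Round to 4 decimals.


Step 1: Try lambda = 0 (constraint inactive).
Stationarity: 2*7*x - 19 = 0
x* = 19/(2*7) = 19/14 = 1.3571 (rounded; the exact value 19/14 is used below)
Check constraint: 7*1.3571 = 9.4997 >= -7 -- satisfied.
Step 2: Compute optimal value.
f(x*) = 7*(19/14)^2 - 19*(19/14) = -12.8929


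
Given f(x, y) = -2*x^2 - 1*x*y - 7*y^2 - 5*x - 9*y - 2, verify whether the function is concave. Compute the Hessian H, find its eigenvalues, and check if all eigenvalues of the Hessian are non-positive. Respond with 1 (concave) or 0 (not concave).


The Hessian of f(x,y) = -2*x^2 - 1*x*y - 7*y^2 - 5*x - 9*y - 2 is:
H = [[-4, -1], [-1, -14]]
Trace = -4 - 14 = -18
Determinant = -4*-14 - (-1)^2 = 55
Discriminant = (-18)^2 - 4*55 = 104.0
Eigenvalues: lambda_1 = -14.099, lambda_2 = -3.901
The function is concave.

1


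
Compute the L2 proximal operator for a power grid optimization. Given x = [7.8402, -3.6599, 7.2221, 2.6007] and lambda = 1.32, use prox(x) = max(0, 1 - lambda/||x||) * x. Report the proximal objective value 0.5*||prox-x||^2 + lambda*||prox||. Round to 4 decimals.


Step 1: Compute ||x||.
||x|| = 11.5666
Step 2: Compute scaling factor.
scale = max(0, 1 - 1.32/11.5666) = 0.8859
Step 3: prox(x) = [6.9455, -3.2422, 6.3979, 2.3039]
||prox(x)|| = 10.2466
Step 4: Proximal objective.
0.5*||prox-x||^2 = 0.8712
lambda*||prox|| = 13.5255
Total = 14.3967


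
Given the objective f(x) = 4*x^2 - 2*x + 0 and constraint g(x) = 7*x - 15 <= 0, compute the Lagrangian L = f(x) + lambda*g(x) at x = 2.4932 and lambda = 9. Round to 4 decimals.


Step 1: Evaluate f(x).
f(2.4932) = 4*2.4932^2 - 2*2.4932 + 0 = 19.8778
Step 2: Evaluate g(x).
g(2.4932) = 7*2.4932 - 15 = 2.4524
Step 3: Compute Lagrangian.
L = 19.8778 + 9*2.4524 = 41.9494


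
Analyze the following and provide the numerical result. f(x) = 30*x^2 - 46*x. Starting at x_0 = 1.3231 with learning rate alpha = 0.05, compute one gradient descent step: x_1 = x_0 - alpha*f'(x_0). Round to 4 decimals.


We compute the gradient at x_0 and apply the update.
f'(x) = 60*x - 46
f'(1.3231) = 60*1.3231 - 46 = 33.386
x_1 = 1.3231 - 0.05*33.386 = -0.3462


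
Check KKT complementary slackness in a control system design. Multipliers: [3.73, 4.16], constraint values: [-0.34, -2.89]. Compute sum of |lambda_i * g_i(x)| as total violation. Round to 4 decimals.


KKT complementary slackness check:
lambda_1 * g_1 = 3.73 * -0.34 = -1.2682
lambda_2 * g_2 = 4.16 * -2.89 = -12.0224
Total violation = 1.2682 + 12.0224 = 13.2906


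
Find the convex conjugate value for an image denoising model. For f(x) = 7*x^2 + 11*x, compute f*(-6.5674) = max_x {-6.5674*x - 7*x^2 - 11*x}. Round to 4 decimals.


f*(y) = sup_x {y*x - a*x^2 - b*x} = sup_x {(y-b)*x - a*x^2}
FOC: (y - b) - 2a*x = 0 => x* = (y - b)/(2a)
x* = (-6.5674 - 11)/(2*7) = -1.2548
f*(-6.5674) = (y-b)^2/(4a) = (-6.5674 - 11)^2/(4*7)
= 308.6135/28 = 11.0219


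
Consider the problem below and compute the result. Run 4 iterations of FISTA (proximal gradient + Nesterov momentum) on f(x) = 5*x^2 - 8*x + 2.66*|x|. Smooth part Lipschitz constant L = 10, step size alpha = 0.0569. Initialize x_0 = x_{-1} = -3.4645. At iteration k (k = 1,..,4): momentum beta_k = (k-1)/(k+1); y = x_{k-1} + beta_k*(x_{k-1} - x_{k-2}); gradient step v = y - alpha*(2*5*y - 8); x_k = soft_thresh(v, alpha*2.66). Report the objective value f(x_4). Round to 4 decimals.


FISTA on f(x) = 5*x^2 - 8*x + 2.66*|x|
L = 10, alpha = 0.0569
Iteration 1: beta = 0.0, y = -3.4645 + 0.0*(-3.4645 + 3.4645) = -3.4645
  grad(y) = -42.645, v = y - alpha*grad = -1.038
  prox(v) = soft_thresh(-1.038, 0.1514) = -0.8866
Iteration 2: beta = 0.3333, y = -0.8866 + 0.3333*(-0.8866 + 3.4645) = -0.0274
  grad(y) = -8.2736, v = y - alpha*grad = 0.4434
  prox(v) = soft_thresh(0.4434, 0.1514) = 0.2921
Iteration 3: beta = 0.5, y = 0.2921 + 0.5*(0.2921 + 0.8866) = 0.8814
  grad(y) = 0.814, v = y - alpha*grad = 0.8351
  prox(v) = soft_thresh(0.8351, 0.1514) = 0.6837
Iteration 4: beta = 0.6, y = 0.6837 + 0.6*(0.6837 - 0.2921) = 0.9187
  grad(y) = 1.1874, v = y - alpha*grad = 0.8512
  prox(v) = soft_thresh(0.8512, 0.1514) = 0.6998
f(x_4) = 5*0.6998^2 - 8*0.6998 + 2.66*|0.6998| = -1.2883


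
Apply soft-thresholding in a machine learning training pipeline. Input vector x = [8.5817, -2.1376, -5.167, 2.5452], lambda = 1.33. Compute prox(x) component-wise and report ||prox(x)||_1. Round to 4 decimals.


Soft-thresholding with lambda = 1.33:
prox(8.5817) = sign(8.5817)*max(|8.5817| - 1.33, 0) = 7.2517
prox(-2.1376) = sign(-2.1376)*max(|-2.1376| - 1.33, 0) = -0.8076
prox(-5.167) = sign(-5.167)*max(|-5.167| - 1.33, 0) = -3.837
prox(2.5452) = sign(2.5452)*max(|2.5452| - 1.33, 0) = 1.2152
prox(x) = [7.2517, -0.8076, -3.837, 1.2152]
||prox(x)||_1 = 7.2517 + 0.8076 + 3.837 + 1.2152 = 13.1115


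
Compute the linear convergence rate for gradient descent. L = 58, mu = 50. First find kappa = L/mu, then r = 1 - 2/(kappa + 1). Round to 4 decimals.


Step 1: Compute the condition number.
kappa = L/mu = 58/50 = 1.16
Step 2: Compute the convergence rate.
r = 1 - 2/(kappa + 1) = 1 - 2*mu/(L + mu) = (L - mu)/(L + mu) = 8/108 = 0.0741


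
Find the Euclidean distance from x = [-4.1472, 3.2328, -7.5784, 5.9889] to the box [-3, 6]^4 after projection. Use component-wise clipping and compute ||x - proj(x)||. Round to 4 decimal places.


Project each component onto [-3, 6].
clip(-4.1472) = -3.0, clip(3.2328) = 3.2328, clip(-7.5784) = -3.0, clip(5.9889) = 5.9889
Projection = [-3.0, 3.2328, -3.0, 5.9889]
Squared diffs: [1.3161, 0.0, 20.9617, 0.0]
Distance = sqrt(22.2778) = 4.7199


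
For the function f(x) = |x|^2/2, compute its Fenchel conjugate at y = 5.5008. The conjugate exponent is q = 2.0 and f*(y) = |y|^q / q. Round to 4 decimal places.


The conjugate exponent q satisfies 1/p + 1/q = 1.
p = 2, so q = 2/(2 - 1) = 2.0
|y|^q = 5.5008^2.0 = 30.2588
f*(5.5008) = 30.2588 / 2.0 = 15.1294


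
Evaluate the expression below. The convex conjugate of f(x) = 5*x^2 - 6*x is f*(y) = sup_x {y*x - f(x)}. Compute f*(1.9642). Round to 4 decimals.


f*(y) = sup_x {y*x - a*x^2 - b*x} = sup_x {(y-b)*x - a*x^2}
FOC: (y - b) - 2a*x = 0 => x* = (y - b)/(2a)
x* = (1.9642 + 6)/(2*5) = 0.7964
f*(1.9642) = (y-b)^2/(4a) = (1.9642 + 6)^2/(4*5)
= 63.4285/20 = 3.1714


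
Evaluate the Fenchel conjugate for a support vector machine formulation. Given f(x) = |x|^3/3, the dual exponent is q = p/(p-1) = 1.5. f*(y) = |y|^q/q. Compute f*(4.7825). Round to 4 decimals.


The conjugate exponent q satisfies 1/p + 1/q = 1.
p = 3, so q = 3/(3 - 1) = 1.5
|y|^q = 4.7825^1.5 = 10.4588
f*(4.7825) = 10.4588 / 1.5 = 6.9725


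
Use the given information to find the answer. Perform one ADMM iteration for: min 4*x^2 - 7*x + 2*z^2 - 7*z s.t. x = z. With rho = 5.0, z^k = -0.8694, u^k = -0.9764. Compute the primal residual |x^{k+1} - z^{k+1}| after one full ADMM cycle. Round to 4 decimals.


ADMM iteration with rho = 5.0, z^k = -0.8694, u^k = -0.9764
Step 1: x-update.
Minimize 4*x^2 - 7*x + (5.0/2)*(x + 0.8694 - 0.9764)^2
FOC: (2*4 + 5.0)*x = 7 + 5.0*(-0.8694 + 0.9764)
x^{k+1} = 0.5796
Step 2: z-update.
Minimize 2*z^2 - 7*z + (5.0/2)*(0.5796 - z - 0.9764)^2
FOC: (2*2 + 5.0)*z = 7 + 5.0*(0.5796 - 0.9764)
z^{k+1} = 0.5573
Step 3: u-update.
u^{k+1} = -0.9764 + 0.5796 - 0.5573 = -0.9541
Step 4: Primal residual = |0.5796 - 0.5573| = 0.0223


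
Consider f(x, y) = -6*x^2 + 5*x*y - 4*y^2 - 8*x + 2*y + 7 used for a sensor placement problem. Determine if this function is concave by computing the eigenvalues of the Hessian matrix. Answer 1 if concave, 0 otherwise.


The Hessian of f(x,y) = -6*x^2 + 5*x*y - 4*y^2 - 8*x + 2*y + 7 is:
H = [[-12, 5], [5, -8]]
Trace = -12 - 8 = -20
Determinant = -12*-8 - (5)^2 = 71
Discriminant = (-20)^2 - 4*71 = 116.0
Eigenvalues: lambda_1 = -15.3852, lambda_2 = -4.6148
The function is concave.

1


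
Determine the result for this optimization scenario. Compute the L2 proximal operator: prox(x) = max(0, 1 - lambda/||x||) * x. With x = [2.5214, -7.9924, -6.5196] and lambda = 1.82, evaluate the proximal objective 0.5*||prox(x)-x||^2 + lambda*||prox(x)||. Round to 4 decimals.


Step 1: Compute ||x||.
||x|| = 10.618
Step 2: Compute scaling factor.
scale = max(0, 1 - 1.82/10.618) = 0.8286
Step 3: prox(x) = [2.0892, -6.6224, -5.4021]
||prox(x)|| = 8.798
Step 4: Proximal objective.
0.5*||prox-x||^2 = 1.6562
lambda*||prox|| = 16.0124
Total = 17.6685


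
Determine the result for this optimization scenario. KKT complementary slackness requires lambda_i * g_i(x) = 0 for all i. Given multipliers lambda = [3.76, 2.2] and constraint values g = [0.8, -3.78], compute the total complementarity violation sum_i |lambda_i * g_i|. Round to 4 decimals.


KKT complementary slackness check:
lambda_1 * g_1 = 3.76 * 0.8 = 3.008
lambda_2 * g_2 = 2.2 * -3.78 = -8.316
Total violation = 3.008 + 8.316 = 11.324


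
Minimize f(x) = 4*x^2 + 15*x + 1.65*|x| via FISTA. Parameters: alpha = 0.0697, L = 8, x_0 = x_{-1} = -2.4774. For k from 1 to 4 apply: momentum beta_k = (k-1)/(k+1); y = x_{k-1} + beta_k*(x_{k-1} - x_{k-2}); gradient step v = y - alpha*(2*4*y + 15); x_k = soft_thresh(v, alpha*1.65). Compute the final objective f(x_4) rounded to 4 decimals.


FISTA on f(x) = 4*x^2 + 15*x + 1.65*|x|
L = 8, alpha = 0.0697
Iteration 1: beta = 0.0, y = -2.4774 + 0.0*(-2.4774 + 2.4774) = -2.4774
  grad(y) = -4.8192, v = y - alpha*grad = -2.1415
  prox(v) = soft_thresh(-2.1415, 0.115) = -2.0265
Iteration 2: beta = 0.3333, y = -2.0265 + 0.3333*(-2.0265 + 2.4774) = -1.8762
  grad(y) = -0.0096, v = y - alpha*grad = -1.8755
  prox(v) = soft_thresh(-1.8755, 0.115) = -1.7605
Iteration 3: beta = 0.5, y = -1.7605 + 0.5*(-1.7605 + 2.0265) = -1.6275
  grad(y) = 1.9797, v = y - alpha*grad = -1.7655
  prox(v) = soft_thresh(-1.7655, 0.115) = -1.6505
Iteration 4: beta = 0.6, y = -1.6505 + 0.6*(-1.6505 + 1.7605) = -1.5845
  grad(y) = 2.3239, v = y - alpha*grad = -1.7465
  prox(v) = soft_thresh(-1.7465, 0.115) = -1.6315
f(x_4) = 4*(-1.6315)^2 + 15*(-1.6315) + 1.65*|-1.6315| = -11.1334


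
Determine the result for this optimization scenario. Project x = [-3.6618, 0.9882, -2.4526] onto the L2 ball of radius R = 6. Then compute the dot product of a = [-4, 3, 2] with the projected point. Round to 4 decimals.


Step 1: Compute ||x|| (intermediates to 6 decimals).
||x|| = sqrt((-3.6618)^2 + 0.9882^2 + (-2.4526)^2) = 4.516698
Step 2: Project.
Since ||x|| <= R, proj = x (no scaling needed).
proj(x) = [-3.6618, 0.9882, -2.4526]
Step 3: Dot product.
a^T * proj(x) = -4*(-3.6618) + 3*0.9882 + 2*(-2.4526) = 12.7066


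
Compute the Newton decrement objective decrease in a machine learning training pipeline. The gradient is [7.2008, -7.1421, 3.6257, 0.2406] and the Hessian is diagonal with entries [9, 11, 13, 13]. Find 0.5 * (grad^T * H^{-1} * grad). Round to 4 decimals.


Step 1: H is diagonal, so H^(-1) * g = [0.8001, -0.6493, 0.2789, 0.0185].
Step 2: g^T H^(-1) g = sum_i g_i^2 / H_ii
  = (7.2008)^2/9 + (-7.1421)^2/11 + (3.6257)^2/13 + (0.2406)^2/13
  = 5.7613 + 4.6372 + 1.0112 + 0.0045 = 11.4142
Step 3: Objective decrease = 0.5 * g^T H^(-1) g = 5.7071


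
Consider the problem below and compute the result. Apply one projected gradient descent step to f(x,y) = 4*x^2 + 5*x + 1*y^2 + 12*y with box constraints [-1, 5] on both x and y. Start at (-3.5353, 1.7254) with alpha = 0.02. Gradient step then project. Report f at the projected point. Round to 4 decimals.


Step 1: Compute gradient at (-3.5353, 1.7254).
grad_x = 2*4*-3.5353 + 5 = -23.2824
grad_y = 2*1*1.7254 + 12 = 15.4508
Step 2: Gradient step.
x_raw = -3.5353 - 0.02*-23.2824 = -3.0697
y_raw = 1.7254 - 0.02*15.4508 = 1.4164
Step 3: Project onto [-1, 5].
x_proj = clip(-3.0697) = -1.0
y_proj = clip(1.4164) = 1.4164
Step 4: Evaluate f.
f(-1.0, 1.4164) = 18.0028


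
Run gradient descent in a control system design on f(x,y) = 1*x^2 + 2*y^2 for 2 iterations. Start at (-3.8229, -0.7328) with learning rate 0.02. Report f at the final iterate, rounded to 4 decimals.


Gradient descent on f(x,y) = 1*x^2 + 2*y^2.
Starting point: (-3.8229, -0.7328), alpha = 0.02
Step 1: grad_x = 2*1*-3.8229 = -7.6458, grad_y = 2*2*-0.7328 = -2.9312
  x_1 = -3.8229 - 0.02*-7.6458 = -3.67
  y_1 = -0.7328 - 0.02*-2.9312 = -0.6742
Step 2: grad_x = 2*1*-3.67 = -7.34, grad_y = 2*2*-0.6742 = -2.6967
  x_2 = -3.67 - 0.02*-7.34 = -3.5232
  y_2 = -0.6742 - 0.02*-2.6967 = -0.6202
f(-3.5232, -0.6202) = 1*(-3.5232)^2 + 2*(-0.6202)^2 = 13.1822


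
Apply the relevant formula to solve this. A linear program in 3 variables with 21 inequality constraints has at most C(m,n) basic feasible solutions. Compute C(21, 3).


Each vertex corresponds to some choice of n active constraints out of m, so the number of vertices is at most C(m, n) = m! / (n!(m-n)!).
m = 21, n = 3
Numerator: 21 * 20 * 19
Denominator: 3! = 6
C(21, 3) = 1330


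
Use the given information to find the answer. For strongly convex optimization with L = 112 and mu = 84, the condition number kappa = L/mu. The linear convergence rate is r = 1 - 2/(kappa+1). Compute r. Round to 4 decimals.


Step 1: Compute the condition number.
kappa = L/mu = 112/84 = 1.3333
Step 2: Compute the convergence rate.
r = 1 - 2/(kappa + 1) = 1 - 2*mu/(L + mu) = (L - mu)/(L + mu) = 28/196 = 0.1429


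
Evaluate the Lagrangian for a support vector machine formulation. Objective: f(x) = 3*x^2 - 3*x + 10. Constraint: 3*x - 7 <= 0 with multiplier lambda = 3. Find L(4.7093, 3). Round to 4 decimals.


Step 1: Evaluate f(x).
f(4.7093) = 3*4.7093^2 - 3*4.7093 + 10 = 62.4046
Step 2: Evaluate g(x).
g(4.7093) = 3*4.7093 - 7 = 7.1279
Step 3: Compute Lagrangian.
L = 62.4046 + 3*7.1279 = 83.7883


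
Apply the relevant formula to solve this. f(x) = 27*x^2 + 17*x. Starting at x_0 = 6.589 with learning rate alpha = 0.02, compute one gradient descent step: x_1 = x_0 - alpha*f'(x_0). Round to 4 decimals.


We compute the gradient at x_0 and apply the update.
f'(x) = 54*x + 17
f'(6.589) = 54*6.589 + 17 = 372.806
x_1 = 6.589 - 0.02*372.806 = -0.8671


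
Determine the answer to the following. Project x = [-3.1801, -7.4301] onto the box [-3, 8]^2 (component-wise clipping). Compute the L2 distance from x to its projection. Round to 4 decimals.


Project each component onto [-3, 8].
clip(-3.1801) = -3.0, clip(-7.4301) = -3.0
Projection = [-3.0, -3.0]
Squared diffs: [0.0324, 19.6258]
Distance = sqrt(19.6582) = 4.4338


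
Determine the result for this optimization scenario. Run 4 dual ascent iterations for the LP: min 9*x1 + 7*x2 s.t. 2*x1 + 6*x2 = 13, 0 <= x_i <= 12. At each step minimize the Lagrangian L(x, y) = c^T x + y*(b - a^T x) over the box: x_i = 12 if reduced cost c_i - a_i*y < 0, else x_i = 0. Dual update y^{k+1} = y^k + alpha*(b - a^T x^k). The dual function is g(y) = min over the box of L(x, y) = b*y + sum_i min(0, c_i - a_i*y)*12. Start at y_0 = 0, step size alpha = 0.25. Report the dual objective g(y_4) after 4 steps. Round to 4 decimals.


Dual ascent for LP: min 9*x1 + 7*x2, 2*x1 + 6*x2 = 13, 0 <= x_i <= 12
Step 1: y^k = 0.0, reduced costs: (9.0, 7.0)
  x^k = (0.0, 0.0), subgradient = b - a^T x = 13.0
  y^{k+1} = 0.0 + 0.25*13.0 = 3.25
Step 2: y^k = 3.25, reduced costs: (2.5, -12.5)
  x^k = (0.0, 12.0), subgradient = b - a^T x = -59.0
  y^{k+1} = 3.25 + 0.25*-59.0 = -11.5
Step 3: y^k = -11.5, reduced costs: (32.0, 76.0)
  x^k = (0.0, 0.0), subgradient = b - a^T x = 13.0
  y^{k+1} = -11.5 + 0.25*13.0 = -8.25
Step 4: y^k = -8.25, reduced costs: (25.5, 56.5)
  x^k = (0.0, 0.0), subgradient = b - a^T x = 13.0
  y^{k+1} = -8.25 + 0.25*13.0 = -5.0
Dual objective at y_4 = -5.0: reduced costs (19.0, 37.0), box minimizer x = (0.0, 0.0)
g(y_4) = b*y + (c1 - a1*y)*x1 + (c2 - a2*y)*x2 = 13*(-5.0) + 19.0*0.0 + 37.0*0.0 = -65.0 + 0.0 + 0.0 = -65.0


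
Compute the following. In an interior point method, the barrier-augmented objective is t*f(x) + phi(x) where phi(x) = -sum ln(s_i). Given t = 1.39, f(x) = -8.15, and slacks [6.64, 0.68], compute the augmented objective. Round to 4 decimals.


Step 1: Compute log-barrier.
ln values: [1.8931, -0.3857]
phi = -(1.8931 - 0.3857) = -1.5074
Step 2: Compute augmented objective.
t*f(x) = 1.39*-8.15 = -11.3285
Total = -11.3285 - 1.5074 = -12.8359


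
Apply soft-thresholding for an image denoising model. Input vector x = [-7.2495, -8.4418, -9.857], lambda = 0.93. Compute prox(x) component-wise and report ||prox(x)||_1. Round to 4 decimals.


Soft-thresholding with lambda = 0.93:
prox(-7.2495) = sign(-7.2495)*max(|-7.2495| - 0.93, 0) = -6.3195
prox(-8.4418) = sign(-8.4418)*max(|-8.4418| - 0.93, 0) = -7.5118
prox(-9.857) = sign(-9.857)*max(|-9.857| - 0.93, 0) = -8.927
prox(x) = [-6.3195, -7.5118, -8.927]
||prox(x)||_1 = 6.3195 + 7.5118 + 8.927 = 22.7583
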